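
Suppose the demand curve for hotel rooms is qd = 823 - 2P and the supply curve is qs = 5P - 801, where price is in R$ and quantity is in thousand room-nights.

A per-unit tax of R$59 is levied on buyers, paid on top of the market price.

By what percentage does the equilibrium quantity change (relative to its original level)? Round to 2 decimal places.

Original equilibrium: 823 - 2P = 5P - 801 gives 1624 = 7P, so P = 232 and q = 359.
Since buyers pay the price plus the tax, the effective demand curve becomes qd = 705 - 2P.
Equate the new curves: 705 - 2P = 5P - 801, giving 1506 = 7P, P = 1506/7 ≈ 215.1429, q = 1923/7 ≈ 274.7143.
%Δq = (274.7143 − 359) / 359 × 100 = -23.48%.

-23.48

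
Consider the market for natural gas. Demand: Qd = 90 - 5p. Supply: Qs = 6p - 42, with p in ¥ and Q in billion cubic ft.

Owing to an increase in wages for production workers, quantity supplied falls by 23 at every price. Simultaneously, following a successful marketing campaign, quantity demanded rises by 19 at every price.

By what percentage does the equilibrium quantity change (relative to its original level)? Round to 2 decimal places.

Original equilibrium: 90 - 5p = 6p - 42 gives 132 = 11p, so p = 12 and Q = 30.
With the change applied: demand Qd = 109 - 5p, supply Qs = 6p - 65.
Setting them equal: 109 - 5p = 6p - 65 → 174 = 11p, so p = 174/11 ≈ 15.8182 and Q = 329/11 ≈ 29.9091.
%ΔQ = (29.9091 − 30) / 30 × 100 = -0.30%.

-0.30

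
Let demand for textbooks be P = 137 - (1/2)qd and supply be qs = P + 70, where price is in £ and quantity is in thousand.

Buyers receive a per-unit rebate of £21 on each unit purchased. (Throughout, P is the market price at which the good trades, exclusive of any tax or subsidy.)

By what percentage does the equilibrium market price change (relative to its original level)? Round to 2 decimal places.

+20.59

Original equilibrium: 274 - 2P = P + 70 gives 204 = 3P, so P = 68 and q = 138.
Since buyers' out-of-pocket price is the market price minus the rebate, the effective demand curve becomes qd = 316 - 2P.
Clearing the new market: 316 - 2P = P + 70, so P = 82 and q = 152.
%ΔP = (82 − 68) / 68 × 100 = +20.59%.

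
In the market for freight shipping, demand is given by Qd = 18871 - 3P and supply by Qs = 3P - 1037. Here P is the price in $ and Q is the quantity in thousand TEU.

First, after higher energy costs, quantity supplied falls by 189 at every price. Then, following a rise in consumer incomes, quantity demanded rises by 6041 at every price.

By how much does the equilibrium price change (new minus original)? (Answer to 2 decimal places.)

+1038.33

Initially, 18871 - 3P = 3P - 1037, so 19908 = 6P and P = 3318, Q = 8917.
With the change applied: demand Qd = 24912 - 3P, supply Qs = 3P - 1226.
Clearing the new market: 24912 - 3P = 3P - 1226, so P = 13069/3 ≈ 4356.3333 and Q = 11843.
ΔP = 4356.3333 − 3318 = +1038.33.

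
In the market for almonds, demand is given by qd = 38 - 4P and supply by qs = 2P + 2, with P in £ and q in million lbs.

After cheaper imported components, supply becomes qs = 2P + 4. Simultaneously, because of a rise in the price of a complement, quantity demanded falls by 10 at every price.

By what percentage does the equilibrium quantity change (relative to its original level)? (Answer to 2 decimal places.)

Solve the original market: 38 - 4P = 2P + 2, hence P = 6 and q = 14.
The shock moves the curves to qd = 28 - 4P and qs = 2P + 4.
Equate the new curves: 28 - 4P = 2P + 4, giving 24 = 6P, P = 4, q = 12.
%Δq = (12 − 14) / 14 × 100 = -14.29%.

-14.29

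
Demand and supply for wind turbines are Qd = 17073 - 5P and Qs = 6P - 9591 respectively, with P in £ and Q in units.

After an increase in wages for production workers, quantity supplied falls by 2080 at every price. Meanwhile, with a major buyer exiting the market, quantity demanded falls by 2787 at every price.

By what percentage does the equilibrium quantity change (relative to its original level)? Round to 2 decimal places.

-49.78

Solve the original market: 17073 - 5P = 6P - 9591, hence P = 2424 and Q = 4953.
After the shift, demand is Qd = 14286 - 5P and supply is Qs = 6P - 11671.
Setting them equal: 14286 - 5P = 6P - 11671 → 25957 = 11P, so P = 25957/11 ≈ 2359.7273 and Q = 27361/11 ≈ 2487.3636.
%ΔQ = (2487.3636 − 4953) / 4953 × 100 = -49.78%.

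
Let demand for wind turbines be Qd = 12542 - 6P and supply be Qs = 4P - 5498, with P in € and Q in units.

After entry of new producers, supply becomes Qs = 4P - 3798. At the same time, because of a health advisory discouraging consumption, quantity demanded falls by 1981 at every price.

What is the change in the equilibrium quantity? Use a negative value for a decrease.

+227.6

Initially, 12542 - 6P = 4P - 5498, so 18040 = 10P and P = 1804, Q = 1718.
With the change applied: demand Qd = 10561 - 6P, supply Qs = 4P - 3798.
New equilibrium: 10561 - 6P = 4P - 3798 ⇒ 14359 = 10P ⇒ P = 1435.9, Q = 1945.6.
ΔQ = 1945.6 − 1718 = +227.6.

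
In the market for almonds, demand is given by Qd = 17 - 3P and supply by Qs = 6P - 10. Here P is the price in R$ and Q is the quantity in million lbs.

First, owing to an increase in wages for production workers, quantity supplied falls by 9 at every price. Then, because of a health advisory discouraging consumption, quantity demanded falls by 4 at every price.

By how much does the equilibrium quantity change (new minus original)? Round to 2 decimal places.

Before the shock: 17 - 3P = 6P - 10 ⇒ 27 = 9P ⇒ P = 3, Q = 8.
After the shift, demand is Qd = 13 - 3P and supply is Qs = 6P - 19.
Clearing the new market: 13 - 3P = 6P - 19, so P = 32/9 ≈ 3.5556 and Q = 7/3 ≈ 2.3333.
ΔQ = 2.3333 − 8 = -5.67.

-5.67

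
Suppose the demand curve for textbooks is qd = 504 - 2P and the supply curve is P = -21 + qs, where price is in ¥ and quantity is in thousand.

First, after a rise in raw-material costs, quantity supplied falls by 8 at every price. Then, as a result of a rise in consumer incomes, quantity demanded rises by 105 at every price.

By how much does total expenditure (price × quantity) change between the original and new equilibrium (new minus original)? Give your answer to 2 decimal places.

Initially, 504 - 2P = P + 21, so 483 = 3P and P = 161, q = 182.
The shock moves the curves to qd = 609 - 2P and qs = P + 13.
Clearing the new market: 609 - 2P = P + 13, so P = 596/3 ≈ 198.6667 and q = 635/3 ≈ 211.6667.
Expenditure moves from 161×182 = 29302 to 198.6667×211.6667 = 42051.1111; change = +12749.11.

+12749.11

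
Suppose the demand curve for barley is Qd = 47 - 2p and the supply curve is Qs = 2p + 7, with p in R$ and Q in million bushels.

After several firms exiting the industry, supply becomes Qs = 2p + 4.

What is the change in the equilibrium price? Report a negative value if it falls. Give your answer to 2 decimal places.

Before the shock: 47 - 2p = 2p + 7 ⇒ 40 = 4p ⇒ p = 10, Q = 27.
After the shift, demand is Qd = 47 - 2p and supply is Qs = 2p + 4.
New equilibrium: 47 - 2p = 2p + 4 ⇒ 43 = 4p ⇒ p = 10.75, Q = 25.5.
Δp = 10.75 − 10 = +0.75.

+0.75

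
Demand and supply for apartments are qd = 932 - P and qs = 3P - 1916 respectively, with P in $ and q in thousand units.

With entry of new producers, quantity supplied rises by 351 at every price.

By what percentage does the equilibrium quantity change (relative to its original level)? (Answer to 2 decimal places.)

Before the shock: 932 - P = 3P - 1916 ⇒ 2848 = 4P ⇒ P = 712, q = 220.
With the change applied: demand qd = 932 - P, supply qs = 3P - 1565.
Setting them equal: 932 - P = 3P - 1565 → 2497 = 4P, so P = 624.25 and q = 307.75.
%Δq = (307.75 − 220) / 220 × 100 = +39.89%.

+39.89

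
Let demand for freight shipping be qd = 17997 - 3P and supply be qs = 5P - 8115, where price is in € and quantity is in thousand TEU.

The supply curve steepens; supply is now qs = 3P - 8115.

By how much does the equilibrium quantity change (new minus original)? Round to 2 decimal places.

Original equilibrium: 17997 - 3P = 5P - 8115 gives 26112 = 8P, so P = 3264 and q = 8205.
The shock moves the curves to qd = 17997 - 3P and qs = 3P - 8115.
Equate the new curves: 17997 - 3P = 3P - 8115, giving 26112 = 6P, P = 4352, q = 4941.
Δq = 4941 − 8205 = -3264.00.

-3264.00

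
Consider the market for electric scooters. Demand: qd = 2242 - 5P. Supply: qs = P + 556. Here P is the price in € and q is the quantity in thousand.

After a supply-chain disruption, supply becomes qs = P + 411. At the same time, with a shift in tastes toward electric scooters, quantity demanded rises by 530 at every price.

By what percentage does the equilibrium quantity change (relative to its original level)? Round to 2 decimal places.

Before the shock: 2242 - 5P = P + 556 ⇒ 1686 = 6P ⇒ P = 281, q = 837.
The shock moves the curves to qd = 2772 - 5P and qs = P + 411.
Clearing the new market: 2772 - 5P = P + 411, so P = 393.5 and q = 804.5.
%Δq = (804.5 − 837) / 837 × 100 = -3.88%.

-3.88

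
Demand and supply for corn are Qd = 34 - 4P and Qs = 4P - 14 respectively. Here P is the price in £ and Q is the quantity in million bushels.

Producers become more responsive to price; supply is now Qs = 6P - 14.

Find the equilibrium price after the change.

Original equilibrium: 34 - 4P = 4P - 14 gives 48 = 8P, so P = 6 and Q = 10.
After the shift, demand is Qd = 34 - 4P and supply is Qs = 6P - 14.
Clearing the new market: 34 - 4P = 6P - 14, so P = 4.8 and Q = 14.8.

4.8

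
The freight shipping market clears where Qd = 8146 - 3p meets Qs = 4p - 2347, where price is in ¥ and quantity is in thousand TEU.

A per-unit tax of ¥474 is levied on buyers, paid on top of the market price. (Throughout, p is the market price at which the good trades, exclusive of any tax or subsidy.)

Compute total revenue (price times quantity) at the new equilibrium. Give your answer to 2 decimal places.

3675606.22

Initially, 8146 - 3p = 4p - 2347, so 10493 = 7p and p = 1499, Q = 3649.
Since buyers pay the price plus the tax, the effective demand curve becomes Qd = 6724 - 3p.
Equate the new curves: 6724 - 3p = 4p - 2347, giving 9071 = 7p, p = 9071/7 ≈ 1295.8571, Q = 19855/7 ≈ 2836.4286.
New expenditure = 1295.8571 × 2836.4286 = 3675606.22.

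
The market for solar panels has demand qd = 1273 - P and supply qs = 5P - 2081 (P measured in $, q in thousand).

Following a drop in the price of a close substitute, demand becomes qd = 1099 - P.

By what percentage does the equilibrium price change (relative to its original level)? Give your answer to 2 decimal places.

Original equilibrium: 1273 - P = 5P - 2081 gives 3354 = 6P, so P = 559 and q = 714.
The shock moves the curves to qd = 1099 - P and qs = 5P - 2081.
Clearing the new market: 1099 - P = 5P - 2081, so P = 530 and q = 569.
%ΔP = (530 − 559) / 559 × 100 = -5.19%.

-5.19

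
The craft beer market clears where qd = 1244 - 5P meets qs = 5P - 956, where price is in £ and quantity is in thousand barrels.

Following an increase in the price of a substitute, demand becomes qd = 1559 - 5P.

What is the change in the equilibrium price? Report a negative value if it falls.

+31.5

Initially, 1244 - 5P = 5P - 956, so 2200 = 10P and P = 220, q = 144.
After the shift, demand is qd = 1559 - 5P and supply is qs = 5P - 956.
Setting them equal: 1559 - 5P = 5P - 956 → 2515 = 10P, so P = 251.5 and q = 301.5.
ΔP = 251.5 − 220 = +31.5.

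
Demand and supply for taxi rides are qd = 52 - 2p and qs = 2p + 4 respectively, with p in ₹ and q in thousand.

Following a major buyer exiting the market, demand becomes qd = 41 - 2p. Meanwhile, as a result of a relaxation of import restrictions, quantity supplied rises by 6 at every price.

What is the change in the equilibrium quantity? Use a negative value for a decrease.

-2.5

Solve the original market: 52 - 2p = 2p + 4, hence p = 12 and q = 28.
After the shift, demand is qd = 41 - 2p and supply is qs = 2p + 10.
Setting them equal: 41 - 2p = 2p + 10 → 31 = 4p, so p = 7.75 and q = 25.5.
Δq = 25.5 − 28 = -2.5.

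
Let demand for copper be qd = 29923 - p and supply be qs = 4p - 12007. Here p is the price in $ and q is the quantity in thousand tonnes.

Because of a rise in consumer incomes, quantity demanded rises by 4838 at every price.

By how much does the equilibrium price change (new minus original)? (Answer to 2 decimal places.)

Initially, 29923 - p = 4p - 12007, so 41930 = 5p and p = 8386, q = 21537.
After the shift, demand is qd = 34761 - p and supply is qs = 4p - 12007.
Equate the new curves: 34761 - p = 4p - 12007, giving 46768 = 5p, p = 9353.6, q = 25407.4.
Δp = 9353.6 − 8386 = +967.60.

+967.60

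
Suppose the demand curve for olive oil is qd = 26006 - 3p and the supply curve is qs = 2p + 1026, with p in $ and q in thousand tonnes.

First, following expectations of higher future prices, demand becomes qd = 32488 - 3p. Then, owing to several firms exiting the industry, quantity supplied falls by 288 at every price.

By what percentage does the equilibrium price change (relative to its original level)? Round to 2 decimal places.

Solve the original market: 26006 - 3p = 2p + 1026, hence p = 4996 and q = 11018.
After the shift, demand is qd = 32488 - 3p and supply is qs = 2p + 738.
New equilibrium: 32488 - 3p = 2p + 738 ⇒ 31750 = 5p ⇒ p = 6350, q = 13438.
%Δp = (6350 − 4996) / 4996 × 100 = +27.10%.

+27.10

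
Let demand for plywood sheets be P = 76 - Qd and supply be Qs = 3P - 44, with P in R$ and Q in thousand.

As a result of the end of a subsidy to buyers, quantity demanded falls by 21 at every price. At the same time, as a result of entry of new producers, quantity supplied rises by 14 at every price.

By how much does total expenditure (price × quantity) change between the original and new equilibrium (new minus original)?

-662.8125

Before the shock: 76 - P = 3P - 44 ⇒ 120 = 4P ⇒ P = 30, Q = 46.
The new curves are Qd = 55 - P (demand) and Qs = 3P - 30 (supply).
Clearing the new market: 55 - P = 3P - 30, so P = 21.25 and Q = 33.75.
Expenditure moves from 30×46 = 1380 to 21.25×33.75 = 717.1875; change = -662.8125.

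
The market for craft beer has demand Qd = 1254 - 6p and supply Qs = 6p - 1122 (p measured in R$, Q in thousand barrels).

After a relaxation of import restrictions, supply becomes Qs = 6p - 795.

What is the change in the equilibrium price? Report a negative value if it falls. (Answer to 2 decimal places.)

-27.25

Original equilibrium: 1254 - 6p = 6p - 1122 gives 2376 = 12p, so p = 198 and Q = 66.
The shock moves the curves to Qd = 1254 - 6p and Qs = 6p - 795.
Equate the new curves: 1254 - 6p = 6p - 795, giving 2049 = 12p, p = 170.75, Q = 229.5.
Δp = 170.75 − 198 = -27.25.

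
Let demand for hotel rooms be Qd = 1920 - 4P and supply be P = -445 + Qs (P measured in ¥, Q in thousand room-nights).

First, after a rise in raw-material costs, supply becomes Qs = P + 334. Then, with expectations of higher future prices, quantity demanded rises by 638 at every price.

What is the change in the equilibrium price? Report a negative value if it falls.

+149.8

Solve the original market: 1920 - 4P = P + 445, hence P = 295 and Q = 740.
The shock moves the curves to Qd = 2558 - 4P and Qs = P + 334.
New equilibrium: 2558 - 4P = P + 334 ⇒ 2224 = 5P ⇒ P = 444.8, Q = 778.8.
ΔP = 444.8 − 295 = +149.8.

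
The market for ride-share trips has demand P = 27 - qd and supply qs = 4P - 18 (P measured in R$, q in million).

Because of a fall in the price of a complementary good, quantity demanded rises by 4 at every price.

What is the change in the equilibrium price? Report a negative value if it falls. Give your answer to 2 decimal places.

+0.80

Before the shock: 27 - P = 4P - 18 ⇒ 45 = 5P ⇒ P = 9, q = 18.
The new curves are qd = 31 - P (demand) and qs = 4P - 18 (supply).
New equilibrium: 31 - P = 4P - 18 ⇒ 49 = 5P ⇒ P = 9.8, q = 21.2.
ΔP = 9.8 − 9 = +0.80.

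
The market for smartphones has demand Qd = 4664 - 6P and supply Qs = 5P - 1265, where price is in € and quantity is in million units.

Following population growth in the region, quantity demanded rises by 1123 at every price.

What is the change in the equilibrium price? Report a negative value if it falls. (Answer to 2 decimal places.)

+102.09

Before the shock: 4664 - 6P = 5P - 1265 ⇒ 5929 = 11P ⇒ P = 539, Q = 1430.
The shock moves the curves to Qd = 5787 - 6P and Qs = 5P - 1265.
New equilibrium: 5787 - 6P = 5P - 1265 ⇒ 7052 = 11P ⇒ P = 7052/11 ≈ 641.0909, Q = 21345/11 ≈ 1940.4545.
ΔP = 641.0909 − 539 = +102.09.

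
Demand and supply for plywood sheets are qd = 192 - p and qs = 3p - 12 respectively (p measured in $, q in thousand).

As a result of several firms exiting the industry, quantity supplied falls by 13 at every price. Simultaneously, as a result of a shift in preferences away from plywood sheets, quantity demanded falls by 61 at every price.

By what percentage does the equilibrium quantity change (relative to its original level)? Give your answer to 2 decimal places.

Solve the original market: 192 - p = 3p - 12, hence p = 51 and q = 141.
With the change applied: demand qd = 131 - p, supply qs = 3p - 25.
Clearing the new market: 131 - p = 3p - 25, so p = 39 and q = 92.
%Δq = (92 − 141) / 141 × 100 = -34.75%.

-34.75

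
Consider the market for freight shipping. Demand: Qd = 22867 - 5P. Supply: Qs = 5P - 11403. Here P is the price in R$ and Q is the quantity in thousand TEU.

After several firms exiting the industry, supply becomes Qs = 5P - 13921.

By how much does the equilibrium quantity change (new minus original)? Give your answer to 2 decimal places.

Solve the original market: 22867 - 5P = 5P - 11403, hence P = 3427 and Q = 5732.
The shock moves the curves to Qd = 22867 - 5P and Qs = 5P - 13921.
Setting them equal: 22867 - 5P = 5P - 13921 → 36788 = 10P, so P = 3678.8 and Q = 4473.
ΔQ = 4473 − 5732 = -1259.00.

-1259.00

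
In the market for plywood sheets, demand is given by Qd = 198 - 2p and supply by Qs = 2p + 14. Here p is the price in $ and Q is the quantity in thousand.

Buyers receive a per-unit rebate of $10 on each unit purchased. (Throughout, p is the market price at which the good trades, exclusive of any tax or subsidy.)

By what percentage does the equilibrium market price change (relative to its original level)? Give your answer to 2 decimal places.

Original equilibrium: 198 - 2p = 2p + 14 gives 184 = 4p, so p = 46 and Q = 106.
Since buyers' out-of-pocket price is the market price minus the rebate, the effective demand curve becomes Qd = 218 - 2p.
Setting them equal: 218 - 2p = 2p + 14 → 204 = 4p, so p = 51 and Q = 116.
%Δp = (51 − 46) / 46 × 100 = +10.87%.

+10.87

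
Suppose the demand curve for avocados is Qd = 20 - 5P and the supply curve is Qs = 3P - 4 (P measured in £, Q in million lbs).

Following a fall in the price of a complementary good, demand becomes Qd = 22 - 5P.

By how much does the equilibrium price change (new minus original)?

Initially, 20 - 5P = 3P - 4, so 24 = 8P and P = 3, Q = 5.
The new curves are Qd = 22 - 5P (demand) and Qs = 3P - 4 (supply).
Setting them equal: 22 - 5P = 3P - 4 → 26 = 8P, so P = 3.25 and Q = 5.75.
ΔP = 3.25 − 3 = +0.25.

+0.25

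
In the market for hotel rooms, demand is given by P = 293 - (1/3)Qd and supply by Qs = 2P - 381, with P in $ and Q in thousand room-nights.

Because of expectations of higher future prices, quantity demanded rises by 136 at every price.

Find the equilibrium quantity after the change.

177.4

Original equilibrium: 879 - 3P = 2P - 381 gives 1260 = 5P, so P = 252 and Q = 123.
After the shift, demand is Qd = 1015 - 3P and supply is Qs = 2P - 381.
Clearing the new market: 1015 - 3P = 2P - 381, so P = 279.2 and Q = 177.4.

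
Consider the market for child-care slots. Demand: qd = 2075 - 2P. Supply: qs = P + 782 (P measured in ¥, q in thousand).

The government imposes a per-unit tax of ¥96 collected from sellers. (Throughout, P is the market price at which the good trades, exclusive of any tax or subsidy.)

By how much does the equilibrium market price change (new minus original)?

Before the shock: 2075 - 2P = P + 782 ⇒ 1293 = 3P ⇒ P = 431, q = 1213.
Since sellers keep the price net of the tax, the effective supply curve becomes qs = P + 686.
Clearing the new market: 2075 - 2P = P + 686, so P = 463 and q = 1149.
ΔP = 463 − 431 = +32.

+32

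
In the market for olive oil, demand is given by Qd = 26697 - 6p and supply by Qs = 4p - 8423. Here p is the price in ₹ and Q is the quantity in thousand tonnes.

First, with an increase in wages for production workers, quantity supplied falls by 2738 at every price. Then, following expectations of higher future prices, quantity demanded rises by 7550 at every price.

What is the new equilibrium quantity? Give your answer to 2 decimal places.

7002.20

Before the shock: 26697 - 6p = 4p - 8423 ⇒ 35120 = 10p ⇒ p = 3512, Q = 5625.
With the change applied: demand Qd = 34247 - 6p, supply Qs = 4p - 11161.
Setting them equal: 34247 - 6p = 4p - 11161 → 45408 = 10p, so p = 4540.8 and Q = 7002.2.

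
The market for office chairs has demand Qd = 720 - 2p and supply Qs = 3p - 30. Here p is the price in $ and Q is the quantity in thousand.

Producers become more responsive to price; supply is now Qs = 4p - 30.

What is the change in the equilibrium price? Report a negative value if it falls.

-25

Initially, 720 - 2p = 3p - 30, so 750 = 5p and p = 150, Q = 420.
With the change applied: demand Qd = 720 - 2p, supply Qs = 4p - 30.
New equilibrium: 720 - 2p = 4p - 30 ⇒ 750 = 6p ⇒ p = 125, Q = 470.
Δp = 125 − 150 = -25.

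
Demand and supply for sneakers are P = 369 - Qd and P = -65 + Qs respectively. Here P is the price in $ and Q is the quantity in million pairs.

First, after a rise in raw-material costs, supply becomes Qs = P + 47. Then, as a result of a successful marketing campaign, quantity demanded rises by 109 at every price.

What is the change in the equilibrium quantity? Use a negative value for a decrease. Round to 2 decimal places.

+45.50

Initially, 369 - P = P + 65, so 304 = 2P and P = 152, Q = 217.
The shock moves the curves to Qd = 478 - P and Qs = P + 47.
New equilibrium: 478 - P = P + 47 ⇒ 431 = 2P ⇒ P = 215.5, Q = 262.5.
ΔQ = 262.5 − 217 = +45.50.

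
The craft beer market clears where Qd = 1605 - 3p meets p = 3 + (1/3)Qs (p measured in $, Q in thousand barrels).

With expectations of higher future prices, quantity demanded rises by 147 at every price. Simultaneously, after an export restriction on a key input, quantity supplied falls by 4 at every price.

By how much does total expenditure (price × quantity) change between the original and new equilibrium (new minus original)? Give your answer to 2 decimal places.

+41115.92

Solve the original market: 1605 - 3p = 3p - 9, hence p = 269 and Q = 798.
With the change applied: demand Qd = 1752 - 3p, supply Qs = 3p - 13.
New equilibrium: 1752 - 3p = 3p - 13 ⇒ 1765 = 6p ⇒ p = 1765/6 ≈ 294.1667, Q = 869.5.
Expenditure moves from 269×798 = 214662 to 294.1667×869.5 = 255777.9167; change = +41115.92.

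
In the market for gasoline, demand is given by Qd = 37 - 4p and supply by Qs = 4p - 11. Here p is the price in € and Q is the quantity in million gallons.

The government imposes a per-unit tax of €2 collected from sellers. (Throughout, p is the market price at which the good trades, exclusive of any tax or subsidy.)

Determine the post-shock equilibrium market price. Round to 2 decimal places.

7.00

Solve the original market: 37 - 4p = 4p - 11, hence p = 6 and Q = 13.
Since sellers keep the price net of the tax, the effective supply curve becomes Qs = 4p - 19.
New equilibrium: 37 - 4p = 4p - 19 ⇒ 56 = 8p ⇒ p = 7, Q = 9.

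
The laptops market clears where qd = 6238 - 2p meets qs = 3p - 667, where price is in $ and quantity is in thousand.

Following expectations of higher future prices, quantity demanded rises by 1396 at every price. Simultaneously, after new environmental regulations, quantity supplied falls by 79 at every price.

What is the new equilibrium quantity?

Initially, 6238 - 2p = 3p - 667, so 6905 = 5p and p = 1381, q = 3476.
With the change applied: demand qd = 7634 - 2p, supply qs = 3p - 746.
Setting them equal: 7634 - 2p = 3p - 746 → 8380 = 5p, so p = 1676 and q = 4282.

4282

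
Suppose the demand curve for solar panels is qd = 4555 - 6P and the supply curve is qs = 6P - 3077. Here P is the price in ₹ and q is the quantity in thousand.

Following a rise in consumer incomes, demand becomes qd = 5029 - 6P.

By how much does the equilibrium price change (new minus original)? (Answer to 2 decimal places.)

Before the shock: 4555 - 6P = 6P - 3077 ⇒ 7632 = 12P ⇒ P = 636, q = 739.
After the shift, demand is qd = 5029 - 6P and supply is qs = 6P - 3077.
Setting them equal: 5029 - 6P = 6P - 3077 → 8106 = 12P, so P = 675.5 and q = 976.
ΔP = 675.5 − 636 = +39.50.

+39.50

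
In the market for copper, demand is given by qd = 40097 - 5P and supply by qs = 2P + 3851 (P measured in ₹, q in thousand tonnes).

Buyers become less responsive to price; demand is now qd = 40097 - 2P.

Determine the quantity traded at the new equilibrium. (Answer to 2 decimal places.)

21974.00

Initially, 40097 - 5P = 2P + 3851, so 36246 = 7P and P = 5178, q = 14207.
The new curves are qd = 40097 - 2P (demand) and qs = 2P + 3851 (supply).
Clearing the new market: 40097 - 2P = 2P + 3851, so P = 9061.5 and q = 21974.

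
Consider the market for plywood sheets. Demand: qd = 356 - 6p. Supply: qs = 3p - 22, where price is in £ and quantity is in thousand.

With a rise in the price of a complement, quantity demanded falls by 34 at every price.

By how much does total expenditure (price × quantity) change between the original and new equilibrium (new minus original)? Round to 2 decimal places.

-826.07

Before the shock: 356 - 6p = 3p - 22 ⇒ 378 = 9p ⇒ p = 42, q = 104.
After the shift, demand is qd = 322 - 6p and supply is qs = 3p - 22.
Clearing the new market: 322 - 6p = 3p - 22, so p = 344/9 ≈ 38.2222 and q = 278/3 ≈ 92.6667.
Expenditure moves from 42×104 = 4368 to 38.2222×92.6667 = 3541.9259; change = -826.07.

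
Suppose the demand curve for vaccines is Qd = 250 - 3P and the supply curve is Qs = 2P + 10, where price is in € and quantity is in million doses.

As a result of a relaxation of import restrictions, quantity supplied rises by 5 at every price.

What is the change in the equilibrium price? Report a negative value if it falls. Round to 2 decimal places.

-1.00

Original equilibrium: 250 - 3P = 2P + 10 gives 240 = 5P, so P = 48 and Q = 106.
After the shift, demand is Qd = 250 - 3P and supply is Qs = 2P + 15.
Setting them equal: 250 - 3P = 2P + 15 → 235 = 5P, so P = 47 and Q = 109.
ΔP = 47 − 48 = -1.00.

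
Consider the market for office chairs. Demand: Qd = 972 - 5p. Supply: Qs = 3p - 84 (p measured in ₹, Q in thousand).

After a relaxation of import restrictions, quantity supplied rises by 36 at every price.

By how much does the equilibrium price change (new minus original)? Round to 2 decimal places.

-4.50

Solve the original market: 972 - 5p = 3p - 84, hence p = 132 and Q = 312.
With the change applied: demand Qd = 972 - 5p, supply Qs = 3p - 48.
New equilibrium: 972 - 5p = 3p - 48 ⇒ 1020 = 8p ⇒ p = 127.5, Q = 334.5.
Δp = 127.5 − 132 = -4.50.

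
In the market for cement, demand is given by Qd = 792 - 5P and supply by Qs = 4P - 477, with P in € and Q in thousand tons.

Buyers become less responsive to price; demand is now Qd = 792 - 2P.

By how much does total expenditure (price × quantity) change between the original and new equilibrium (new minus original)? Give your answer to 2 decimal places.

+65776.50

Before the shock: 792 - 5P = 4P - 477 ⇒ 1269 = 9P ⇒ P = 141, Q = 87.
The new curves are Qd = 792 - 2P (demand) and Qs = 4P - 477 (supply).
Clearing the new market: 792 - 2P = 4P - 477, so P = 211.5 and Q = 369.
Expenditure moves from 141×87 = 12267 to 211.5×369 = 78043.5; change = +65776.50.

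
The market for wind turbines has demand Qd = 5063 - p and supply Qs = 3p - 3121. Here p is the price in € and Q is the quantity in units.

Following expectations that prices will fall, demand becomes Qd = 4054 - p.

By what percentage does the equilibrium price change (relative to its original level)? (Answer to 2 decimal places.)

-12.33

Initially, 5063 - p = 3p - 3121, so 8184 = 4p and p = 2046, Q = 3017.
With the change applied: demand Qd = 4054 - p, supply Qs = 3p - 3121.
Equate the new curves: 4054 - p = 3p - 3121, giving 7175 = 4p, p = 1793.75, Q = 2260.25.
%Δp = (1793.75 − 2046) / 2046 × 100 = -12.33%.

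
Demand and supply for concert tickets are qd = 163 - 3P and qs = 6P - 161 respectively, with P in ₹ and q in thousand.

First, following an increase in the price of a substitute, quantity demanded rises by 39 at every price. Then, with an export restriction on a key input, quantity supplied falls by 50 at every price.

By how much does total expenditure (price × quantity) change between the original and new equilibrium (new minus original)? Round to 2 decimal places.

Original equilibrium: 163 - 3P = 6P - 161 gives 324 = 9P, so P = 36 and q = 55.
The shock moves the curves to qd = 202 - 3P and qs = 6P - 211.
Equate the new curves: 202 - 3P = 6P - 211, giving 413 = 9P, P = 413/9 ≈ 45.8889, q = 193/3 ≈ 64.3333.
Expenditure moves from 36×55 = 1980 to 45.8889×64.3333 = 2952.1852; change = +972.19.

+972.19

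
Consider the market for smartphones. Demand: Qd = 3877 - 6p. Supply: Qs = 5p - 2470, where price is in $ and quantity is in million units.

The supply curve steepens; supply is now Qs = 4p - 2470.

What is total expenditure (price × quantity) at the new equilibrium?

43667.36

Initially, 3877 - 6p = 5p - 2470, so 6347 = 11p and p = 577, Q = 415.
The new curves are Qd = 3877 - 6p (demand) and Qs = 4p - 2470 (supply).
Clearing the new market: 3877 - 6p = 4p - 2470, so p = 634.7 and Q = 68.8.
New expenditure = 634.7 × 68.8 = 43667.36.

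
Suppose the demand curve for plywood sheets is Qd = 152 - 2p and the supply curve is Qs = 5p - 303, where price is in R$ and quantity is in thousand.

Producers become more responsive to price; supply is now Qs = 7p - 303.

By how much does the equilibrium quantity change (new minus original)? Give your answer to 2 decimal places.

Initially, 152 - 2p = 5p - 303, so 455 = 7p and p = 65, Q = 22.
The shock moves the curves to Qd = 152 - 2p and Qs = 7p - 303.
Setting them equal: 152 - 2p = 7p - 303 → 455 = 9p, so p = 455/9 ≈ 50.5556 and Q = 458/9 ≈ 50.8889.
ΔQ = 50.8889 − 22 = +28.89.

+28.89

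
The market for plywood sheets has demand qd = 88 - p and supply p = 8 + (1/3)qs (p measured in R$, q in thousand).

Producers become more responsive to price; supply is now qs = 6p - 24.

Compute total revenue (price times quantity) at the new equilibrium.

Initially, 88 - p = 3p - 24, so 112 = 4p and p = 28, q = 60.
The shock moves the curves to qd = 88 - p and qs = 6p - 24.
Clearing the new market: 88 - p = 6p - 24, so p = 16 and q = 72.
New expenditure = 16 × 72 = 1152.

1152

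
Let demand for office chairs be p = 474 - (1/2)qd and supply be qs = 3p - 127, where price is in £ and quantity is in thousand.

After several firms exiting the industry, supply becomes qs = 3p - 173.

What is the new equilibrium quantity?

Solve the original market: 948 - 2p = 3p - 127, hence p = 215 and q = 518.
With the change applied: demand qd = 948 - 2p, supply qs = 3p - 173.
Setting them equal: 948 - 2p = 3p - 173 → 1121 = 5p, so p = 224.2 and q = 499.6.

499.6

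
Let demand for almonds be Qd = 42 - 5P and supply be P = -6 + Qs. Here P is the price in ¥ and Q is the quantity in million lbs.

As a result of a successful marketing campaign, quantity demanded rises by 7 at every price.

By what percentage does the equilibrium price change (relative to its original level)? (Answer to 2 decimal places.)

+19.44

Before the shock: 42 - 5P = P + 6 ⇒ 36 = 6P ⇒ P = 6, Q = 12.
With the change applied: demand Qd = 49 - 5P, supply Qs = P + 6.
Clearing the new market: 49 - 5P = P + 6, so P = 43/6 ≈ 7.1667 and Q = 79/6 ≈ 13.1667.
%ΔP = (7.1667 − 6) / 6 × 100 = +19.44%.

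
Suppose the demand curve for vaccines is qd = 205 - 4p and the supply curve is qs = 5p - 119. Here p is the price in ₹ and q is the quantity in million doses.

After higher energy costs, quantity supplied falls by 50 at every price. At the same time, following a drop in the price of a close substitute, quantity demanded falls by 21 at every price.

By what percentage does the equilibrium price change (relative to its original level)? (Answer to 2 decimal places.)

Before the shock: 205 - 4p = 5p - 119 ⇒ 324 = 9p ⇒ p = 36, q = 61.
The shock moves the curves to qd = 184 - 4p and qs = 5p - 169.
Setting them equal: 184 - 4p = 5p - 169 → 353 = 9p, so p = 353/9 ≈ 39.2222 and q = 244/9 ≈ 27.1111.
%Δp = (39.2222 − 36) / 36 × 100 = +8.95%.

+8.95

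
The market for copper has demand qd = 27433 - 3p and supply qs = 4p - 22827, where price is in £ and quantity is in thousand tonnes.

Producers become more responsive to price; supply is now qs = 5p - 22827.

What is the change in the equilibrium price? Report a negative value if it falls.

-897.5

Before the shock: 27433 - 3p = 4p - 22827 ⇒ 50260 = 7p ⇒ p = 7180, q = 5893.
After the shift, demand is qd = 27433 - 3p and supply is qs = 5p - 22827.
Clearing the new market: 27433 - 3p = 5p - 22827, so p = 6282.5 and q = 8585.5.
Δp = 6282.5 − 7180 = -897.5.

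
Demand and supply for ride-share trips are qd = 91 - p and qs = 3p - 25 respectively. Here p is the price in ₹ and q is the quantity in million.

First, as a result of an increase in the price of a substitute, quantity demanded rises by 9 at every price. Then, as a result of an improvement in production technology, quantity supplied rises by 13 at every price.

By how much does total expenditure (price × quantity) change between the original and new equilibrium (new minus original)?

Original equilibrium: 91 - p = 3p - 25 gives 116 = 4p, so p = 29 and q = 62.
The shock moves the curves to qd = 100 - p and qs = 3p - 12.
Equate the new curves: 100 - p = 3p - 12, giving 112 = 4p, p = 28, q = 72.
Expenditure moves from 29×62 = 1798 to 28×72 = 2016; change = +218.

+218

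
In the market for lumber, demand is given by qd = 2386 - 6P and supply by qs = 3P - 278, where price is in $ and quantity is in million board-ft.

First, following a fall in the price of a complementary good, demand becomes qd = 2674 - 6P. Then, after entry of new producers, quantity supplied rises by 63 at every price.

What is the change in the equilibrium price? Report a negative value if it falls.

Original equilibrium: 2386 - 6P = 3P - 278 gives 2664 = 9P, so P = 296 and q = 610.
After the shift, demand is qd = 2674 - 6P and supply is qs = 3P - 215.
Clearing the new market: 2674 - 6P = 3P - 215, so P = 321 and q = 748.
ΔP = 321 − 296 = +25.

+25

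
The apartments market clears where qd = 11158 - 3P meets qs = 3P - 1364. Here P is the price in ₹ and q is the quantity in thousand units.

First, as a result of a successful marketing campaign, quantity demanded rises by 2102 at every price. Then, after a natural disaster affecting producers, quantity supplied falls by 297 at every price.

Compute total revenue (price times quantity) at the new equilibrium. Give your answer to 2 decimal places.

Before the shock: 11158 - 3P = 3P - 1364 ⇒ 12522 = 6P ⇒ P = 2087, q = 4897.
The shock moves the curves to qd = 13260 - 3P and qs = 3P - 1661.
Setting them equal: 13260 - 3P = 3P - 1661 → 14921 = 6P, so P = 14921/6 ≈ 2486.8333 and q = 5799.5.
New expenditure = 2486.8333 × 5799.5 = 14422389.92.

14422389.92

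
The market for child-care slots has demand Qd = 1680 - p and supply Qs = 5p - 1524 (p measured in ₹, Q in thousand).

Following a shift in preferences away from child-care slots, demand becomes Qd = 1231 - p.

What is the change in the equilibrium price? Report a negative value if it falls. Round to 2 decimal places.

Initially, 1680 - p = 5p - 1524, so 3204 = 6p and p = 534, Q = 1146.
After the shift, demand is Qd = 1231 - p and supply is Qs = 5p - 1524.
New equilibrium: 1231 - p = 5p - 1524 ⇒ 2755 = 6p ⇒ p = 2755/6 ≈ 459.1667, Q = 4631/6 ≈ 771.8333.
Δp = 459.1667 − 534 = -74.83.

-74.83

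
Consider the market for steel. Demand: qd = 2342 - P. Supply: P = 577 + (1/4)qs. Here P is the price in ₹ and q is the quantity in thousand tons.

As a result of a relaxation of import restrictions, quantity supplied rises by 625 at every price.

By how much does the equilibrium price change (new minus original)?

-125

Solve the original market: 2342 - P = 4P - 2308, hence P = 930 and q = 1412.
After the shift, demand is qd = 2342 - P and supply is qs = 4P - 1683.
Equate the new curves: 2342 - P = 4P - 1683, giving 4025 = 5P, P = 805, q = 1537.
ΔP = 805 − 930 = -125.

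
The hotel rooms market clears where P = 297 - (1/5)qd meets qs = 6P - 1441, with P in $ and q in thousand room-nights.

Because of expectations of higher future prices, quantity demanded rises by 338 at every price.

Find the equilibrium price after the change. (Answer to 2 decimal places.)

296.73

Original equilibrium: 1485 - 5P = 6P - 1441 gives 2926 = 11P, so P = 266 and q = 155.
With the change applied: demand qd = 1823 - 5P, supply qs = 6P - 1441.
New equilibrium: 1823 - 5P = 6P - 1441 ⇒ 3264 = 11P ⇒ P = 3264/11 ≈ 296.7273, q = 3733/11 ≈ 339.3636.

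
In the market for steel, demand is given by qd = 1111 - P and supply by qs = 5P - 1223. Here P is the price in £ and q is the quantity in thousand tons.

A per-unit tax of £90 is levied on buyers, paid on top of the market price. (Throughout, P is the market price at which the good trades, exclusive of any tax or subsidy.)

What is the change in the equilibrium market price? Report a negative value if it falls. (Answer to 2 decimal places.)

-15.00

Solve the original market: 1111 - P = 5P - 1223, hence P = 389 and q = 722.
Since buyers pay the price plus the tax, the effective demand curve becomes qd = 1021 - P.
Equate the new curves: 1021 - P = 5P - 1223, giving 2244 = 6P, P = 374, q = 647.
ΔP = 374 − 389 = -15.00.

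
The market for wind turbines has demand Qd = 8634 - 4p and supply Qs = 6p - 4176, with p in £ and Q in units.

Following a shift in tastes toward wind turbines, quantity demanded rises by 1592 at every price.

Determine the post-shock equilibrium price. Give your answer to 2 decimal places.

Original equilibrium: 8634 - 4p = 6p - 4176 gives 12810 = 10p, so p = 1281 and Q = 3510.
The new curves are Qd = 10226 - 4p (demand) and Qs = 6p - 4176 (supply).
Setting them equal: 10226 - 4p = 6p - 4176 → 14402 = 10p, so p = 1440.2 and Q = 4465.2.

1440.20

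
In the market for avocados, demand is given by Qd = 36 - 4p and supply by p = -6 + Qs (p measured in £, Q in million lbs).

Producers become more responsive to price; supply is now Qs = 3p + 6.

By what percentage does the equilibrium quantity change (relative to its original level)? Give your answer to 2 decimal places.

+57.14

Original equilibrium: 36 - 4p = p + 6 gives 30 = 5p, so p = 6 and Q = 12.
The shock moves the curves to Qd = 36 - 4p and Qs = 3p + 6.
Equate the new curves: 36 - 4p = 3p + 6, giving 30 = 7p, p = 30/7 ≈ 4.2857, Q = 132/7 ≈ 18.8571.
%ΔQ = (18.8571 − 12) / 12 × 100 = +57.14%.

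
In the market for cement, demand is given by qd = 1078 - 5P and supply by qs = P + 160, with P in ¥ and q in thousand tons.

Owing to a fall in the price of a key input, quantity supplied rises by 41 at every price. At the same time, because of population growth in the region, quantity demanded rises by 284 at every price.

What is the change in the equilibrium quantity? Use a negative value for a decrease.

Solve the original market: 1078 - 5P = P + 160, hence P = 153 and q = 313.
The new curves are qd = 1362 - 5P (demand) and qs = P + 201 (supply).
Equate the new curves: 1362 - 5P = P + 201, giving 1161 = 6P, P = 193.5, q = 394.5.
Δq = 394.5 − 313 = +81.5.

+81.5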